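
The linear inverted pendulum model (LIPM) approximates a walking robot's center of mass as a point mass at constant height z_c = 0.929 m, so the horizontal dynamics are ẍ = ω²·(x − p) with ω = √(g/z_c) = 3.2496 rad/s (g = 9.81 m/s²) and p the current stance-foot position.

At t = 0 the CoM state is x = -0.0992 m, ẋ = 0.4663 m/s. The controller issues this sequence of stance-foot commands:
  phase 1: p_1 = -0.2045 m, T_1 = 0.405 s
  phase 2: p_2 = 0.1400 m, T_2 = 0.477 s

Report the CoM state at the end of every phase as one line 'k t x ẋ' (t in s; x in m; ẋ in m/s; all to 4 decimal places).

1 0.4050 0.2542 1.5240
2 0.8820 1.4763 4.5872

phase 1: p=-0.2045, T=0.405, ωT=1.316088, cosh=1.998494, sinh=1.730312; start (x,ẋ)=(-0.099200, 0.466300) → end (x,ẋ)=(0.254232, 1.523981)
phase 2: p=0.1400, T=0.477, ωT=1.550059, cosh=2.461992, sinh=2.249757; start (x,ẋ)=(0.254232, 1.523981) → end (x,ẋ)=(1.476317, 4.587156)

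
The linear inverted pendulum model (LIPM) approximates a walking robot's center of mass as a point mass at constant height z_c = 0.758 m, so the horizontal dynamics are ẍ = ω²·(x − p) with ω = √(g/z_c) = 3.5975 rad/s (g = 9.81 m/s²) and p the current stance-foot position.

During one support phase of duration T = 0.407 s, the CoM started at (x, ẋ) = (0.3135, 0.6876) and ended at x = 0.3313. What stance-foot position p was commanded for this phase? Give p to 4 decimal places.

p = 0.6057

ωT = 3.5975·0.407 = 1.464182; cosh(ωT) = 2.277637, sinh(ωT) = 2.046370
x(T) = p + (x₀−p)·cosh(ωT) + (ẋ₀/ω)·sinh(ωT) ⇒ p·(1 − cosh) = x(T) − x₀·cosh − (ẋ₀/ω)·sinh
numerator   = 0.3313 − (0.3135)·2.277637 − (0.6876/3.5975)·2.046370 = -0.773867
denominator = 1 − 2.277637 = -1.277637
p = -0.773867 / -1.277637 = 0.6057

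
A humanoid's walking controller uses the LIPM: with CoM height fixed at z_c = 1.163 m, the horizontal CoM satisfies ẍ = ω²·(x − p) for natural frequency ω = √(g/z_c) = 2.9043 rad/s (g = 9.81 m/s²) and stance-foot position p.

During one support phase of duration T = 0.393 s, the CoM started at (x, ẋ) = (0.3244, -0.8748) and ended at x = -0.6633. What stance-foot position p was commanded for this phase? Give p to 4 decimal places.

p = 1.1024

ωT = 2.9043·0.393 = 1.141390; cosh(ωT) = 1.725246, sinh(ωT) = 1.405871
x(T) = p + (x₀−p)·cosh(ωT) + (ẋ₀/ω)·sinh(ωT) ⇒ p·(1 − cosh) = x(T) − x₀·cosh − (ẋ₀/ω)·sinh
numerator   = -0.6633 − (0.3244)·1.725246 − (-0.8748/2.9043)·1.405871 = -0.799509
denominator = 1 − 1.725246 = -0.725246
p = -0.799509 / -0.725246 = 1.1024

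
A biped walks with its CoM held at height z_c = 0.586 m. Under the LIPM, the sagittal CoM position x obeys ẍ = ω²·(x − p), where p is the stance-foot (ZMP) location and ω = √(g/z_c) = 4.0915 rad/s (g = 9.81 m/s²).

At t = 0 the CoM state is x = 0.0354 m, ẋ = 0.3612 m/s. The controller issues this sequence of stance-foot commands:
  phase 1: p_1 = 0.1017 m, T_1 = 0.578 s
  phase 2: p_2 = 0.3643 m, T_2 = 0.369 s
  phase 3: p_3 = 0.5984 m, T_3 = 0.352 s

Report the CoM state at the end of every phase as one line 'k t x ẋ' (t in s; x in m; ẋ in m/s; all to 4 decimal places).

phase 1: p=0.1017, T=0.578, ωT=2.364887, cosh=5.368398, sinh=5.274438; start (x,ẋ)=(0.035400, 0.361200) → end (x,ẋ)=(0.211406, 0.508287)
phase 2: p=0.3643, T=0.369, ωT=1.509764, cosh=2.373311, sinh=2.152349; start (x,ẋ)=(0.211406, 0.508287) → end (x,ẋ)=(0.268821, -0.140115)
phase 3: p=0.5984, T=0.352, ωT=1.440208, cosh=2.229226, sinh=1.992348; start (x,ẋ)=(0.268821, -0.140115) → end (x,ẋ)=(-0.204536, -2.998977)

1 0.5780 0.2114 0.5083
2 0.9470 0.2688 -0.1401
3 1.2990 -0.2045 -2.9990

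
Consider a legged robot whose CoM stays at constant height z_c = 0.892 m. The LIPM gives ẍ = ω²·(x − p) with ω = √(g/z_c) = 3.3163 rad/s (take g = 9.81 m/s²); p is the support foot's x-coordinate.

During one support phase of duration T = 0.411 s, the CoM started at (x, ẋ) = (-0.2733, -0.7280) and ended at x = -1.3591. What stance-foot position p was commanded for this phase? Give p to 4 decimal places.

p = 0.3598

ωT = 3.3163·0.411 = 1.362999; cosh(ωT) = 2.081894, sinh(ωT) = 1.826002
x(T) = p + (x₀−p)·cosh(ωT) + (ẋ₀/ω)·sinh(ωT) ⇒ p·(1 − cosh) = x(T) − x₀·cosh − (ẋ₀/ω)·sinh
numerator   = -1.3591 − (-0.2733)·2.081894 − (-0.7280/3.3163)·1.826002 = -0.389271
denominator = 1 − 2.081894 = -1.081894
p = -0.389271 / -1.081894 = 0.3598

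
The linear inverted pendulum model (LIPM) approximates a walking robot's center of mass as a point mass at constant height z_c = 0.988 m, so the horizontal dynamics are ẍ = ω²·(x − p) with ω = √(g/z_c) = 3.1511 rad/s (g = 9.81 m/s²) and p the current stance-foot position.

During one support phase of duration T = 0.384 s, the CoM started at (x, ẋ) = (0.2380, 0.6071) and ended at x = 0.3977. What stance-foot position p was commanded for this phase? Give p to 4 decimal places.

ωT = 3.1511·0.384 = 1.210022; cosh(ωT) = 1.825875, sinh(ωT) = 1.527685
x(T) = p + (x₀−p)·cosh(ωT) + (ẋ₀/ω)·sinh(ωT) ⇒ p·(1 − cosh) = x(T) − x₀·cosh − (ẋ₀/ω)·sinh
numerator   = 0.3977 − (0.2380)·1.825875 − (0.6071/3.1511)·1.527685 = -0.331186
denominator = 1 − 1.825875 = -0.825875
p = -0.331186 / -0.825875 = 0.4010

p = 0.4010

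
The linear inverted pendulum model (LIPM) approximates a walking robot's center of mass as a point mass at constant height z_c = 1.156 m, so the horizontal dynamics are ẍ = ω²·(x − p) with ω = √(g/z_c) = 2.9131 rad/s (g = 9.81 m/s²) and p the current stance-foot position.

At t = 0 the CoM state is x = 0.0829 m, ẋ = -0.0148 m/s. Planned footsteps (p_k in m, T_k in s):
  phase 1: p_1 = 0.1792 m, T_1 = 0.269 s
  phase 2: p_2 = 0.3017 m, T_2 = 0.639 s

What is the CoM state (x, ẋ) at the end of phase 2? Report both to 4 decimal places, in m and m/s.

x = -0.8191, ẋ = -3.1905

phase 1: p=0.1792, T=0.269, ωT=0.783624, cosh=1.323070, sinh=0.866322; start (x,ẋ)=(0.082900, -0.014800) → end (x,ẋ)=(0.047387, -0.262612)
phase 2: p=0.3017, T=0.639, ωT=1.861471, cosh=3.294318, sinh=3.138874; start (x,ẋ)=(0.047387, -0.262612) → end (x,ẋ)=(-0.819053, -3.190529)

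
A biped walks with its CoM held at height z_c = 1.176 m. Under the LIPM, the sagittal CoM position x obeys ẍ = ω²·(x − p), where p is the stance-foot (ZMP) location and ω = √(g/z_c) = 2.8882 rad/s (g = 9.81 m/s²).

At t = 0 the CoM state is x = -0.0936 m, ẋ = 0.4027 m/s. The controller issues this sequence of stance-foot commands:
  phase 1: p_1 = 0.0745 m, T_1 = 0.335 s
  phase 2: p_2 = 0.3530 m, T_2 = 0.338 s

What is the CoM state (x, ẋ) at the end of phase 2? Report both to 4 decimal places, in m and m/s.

x = -0.1912, ẋ = -1.1416

phase 1: p=0.0745, T=0.335, ωT=0.967547, cosh=1.505748, sinh=1.125734; start (x,ẋ)=(-0.093600, 0.402700) → end (x,ẋ)=(-0.021656, 0.059814)
phase 2: p=0.3530, T=0.338, ωT=0.976212, cosh=1.515558, sinh=1.138823; start (x,ẋ)=(-0.021656, 0.059814) → end (x,ẋ)=(-0.191228, -1.141647)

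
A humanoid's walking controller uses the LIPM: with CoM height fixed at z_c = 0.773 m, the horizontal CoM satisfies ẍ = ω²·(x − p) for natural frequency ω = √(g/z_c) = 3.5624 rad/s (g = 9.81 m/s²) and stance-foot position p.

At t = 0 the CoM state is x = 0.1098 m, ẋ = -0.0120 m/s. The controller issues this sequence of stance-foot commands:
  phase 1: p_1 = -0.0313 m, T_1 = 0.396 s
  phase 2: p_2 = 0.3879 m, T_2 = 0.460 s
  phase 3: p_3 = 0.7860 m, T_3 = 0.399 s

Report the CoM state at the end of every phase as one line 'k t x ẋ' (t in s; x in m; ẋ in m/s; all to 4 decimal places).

1 0.3960 0.2686 0.9428
2 0.8560 0.7248 1.4657
3 1.2550 1.4544 2.7874

phase 1: p=-0.0313, T=0.396, ωT=1.410710, cosh=2.171418, sinh=1.927448; start (x,ẋ)=(0.109800, -0.012000) → end (x,ẋ)=(0.268594, 0.942784)
phase 2: p=0.3879, T=0.460, ωT=1.638704, cosh=2.671362, sinh=2.477131; start (x,ẋ)=(0.268594, 0.942784) → end (x,ẋ)=(0.724760, 1.465701)
phase 3: p=0.7860, T=0.399, ωT=1.421398, cosh=2.192141, sinh=1.950765; start (x,ẋ)=(0.724760, 1.465701) → end (x,ẋ)=(1.454370, 2.787447)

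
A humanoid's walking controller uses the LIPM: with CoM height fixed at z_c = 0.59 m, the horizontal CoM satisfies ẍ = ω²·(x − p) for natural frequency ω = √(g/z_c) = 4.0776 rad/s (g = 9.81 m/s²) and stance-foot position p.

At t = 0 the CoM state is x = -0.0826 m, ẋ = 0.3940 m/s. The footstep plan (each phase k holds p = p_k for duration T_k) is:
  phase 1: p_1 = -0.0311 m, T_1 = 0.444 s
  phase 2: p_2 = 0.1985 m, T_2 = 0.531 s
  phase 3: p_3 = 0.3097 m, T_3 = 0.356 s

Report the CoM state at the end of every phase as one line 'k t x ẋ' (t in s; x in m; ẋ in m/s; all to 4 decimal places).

phase 1: p=-0.0311, T=0.444, ωT=1.810454, cosh=3.138402, sinh=2.974822; start (x,ẋ)=(-0.082600, 0.394000) → end (x,ẋ)=(0.094716, 0.611828)
phase 2: p=0.1985, T=0.531, ωT=2.165206, cosh=4.415560, sinh=4.300834; start (x,ẋ)=(0.094716, 0.611828) → end (x,ẋ)=(0.385559, 0.881495)
phase 3: p=0.3097, T=0.356, ωT=1.451626, cosh=2.252120, sinh=2.017930; start (x,ẋ)=(0.385559, 0.881495) → end (x,ẋ)=(0.916779, 2.609423)

1 0.4440 0.0947 0.6118
2 0.9750 0.3856 0.8815
3 1.3310 0.9168 2.6094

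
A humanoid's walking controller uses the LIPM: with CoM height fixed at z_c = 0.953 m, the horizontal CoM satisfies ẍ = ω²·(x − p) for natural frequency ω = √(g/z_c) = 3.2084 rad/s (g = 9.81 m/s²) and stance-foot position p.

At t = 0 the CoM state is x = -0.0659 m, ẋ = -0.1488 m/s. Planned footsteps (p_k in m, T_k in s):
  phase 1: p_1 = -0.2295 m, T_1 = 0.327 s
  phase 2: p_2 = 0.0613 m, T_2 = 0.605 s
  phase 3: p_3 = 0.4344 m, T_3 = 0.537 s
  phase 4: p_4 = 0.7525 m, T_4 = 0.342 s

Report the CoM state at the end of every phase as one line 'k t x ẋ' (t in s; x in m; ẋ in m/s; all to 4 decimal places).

phase 1: p=-0.2295, T=0.327, ωT=1.049147, cosh=1.602725, sinh=1.252489; start (x,ẋ)=(-0.065900, -0.148800) → end (x,ẋ)=(-0.025382, 0.418939)
phase 2: p=0.0613, T=0.605, ωT=1.941082, cosh=3.554916, sinh=3.411368; start (x,ẋ)=(-0.025382, 0.418939) → end (x,ẋ)=(0.198593, 0.540550)
phase 3: p=0.4344, T=0.537, ωT=1.722911, cosh=2.889677, sinh=2.711131; start (x,ẋ)=(0.198593, 0.540550) → end (x,ẋ)=(0.209763, -0.489130)
phase 4: p=0.7525, T=0.342, ωT=1.097273, cosh=1.664882, sinh=1.331102; start (x,ẋ)=(0.209763, -0.489130) → end (x,ẋ)=(-0.354023, -3.132214)

1 0.3270 -0.0254 0.4189
2 0.9320 0.1986 0.5406
3 1.4690 0.2098 -0.4891
4 1.8110 -0.3540 -3.1322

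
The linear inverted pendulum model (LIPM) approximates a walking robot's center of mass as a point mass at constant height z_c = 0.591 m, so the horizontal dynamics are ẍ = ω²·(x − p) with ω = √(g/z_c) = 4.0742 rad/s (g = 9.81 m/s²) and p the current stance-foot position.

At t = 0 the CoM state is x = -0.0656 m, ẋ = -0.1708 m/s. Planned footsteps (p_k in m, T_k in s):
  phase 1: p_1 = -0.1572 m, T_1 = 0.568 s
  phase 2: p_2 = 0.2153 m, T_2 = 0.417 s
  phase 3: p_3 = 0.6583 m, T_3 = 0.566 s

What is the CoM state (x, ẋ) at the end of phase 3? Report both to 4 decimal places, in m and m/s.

phase 1: p=-0.1572, T=0.568, ωT=2.314146, cosh=5.107563, sinh=5.008713; start (x,ẋ)=(-0.065600, -0.170800) → end (x,ẋ)=(0.100676, 0.996863)
phase 2: p=0.2153, T=0.417, ωT=1.698941, cosh=2.825516, sinh=2.642639; start (x,ẋ)=(0.100676, 0.996863) → end (x,ẋ)=(0.538021, 1.582536)
phase 3: p=0.6583, T=0.566, ωT=2.305997, cosh=5.066919, sinh=4.967260; start (x,ẋ)=(0.538021, 1.582536) → end (x,ẋ)=(1.978282, 5.584421)

x = 1.9783, ẋ = 5.5844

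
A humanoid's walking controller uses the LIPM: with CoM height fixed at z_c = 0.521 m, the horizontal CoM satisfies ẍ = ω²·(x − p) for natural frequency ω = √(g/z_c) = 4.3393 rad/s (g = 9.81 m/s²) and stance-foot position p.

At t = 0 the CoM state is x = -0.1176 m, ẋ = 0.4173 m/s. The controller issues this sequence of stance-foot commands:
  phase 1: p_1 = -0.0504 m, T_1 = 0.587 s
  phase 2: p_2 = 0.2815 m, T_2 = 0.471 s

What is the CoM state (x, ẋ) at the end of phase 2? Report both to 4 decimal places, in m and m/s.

phase 1: p=-0.0504, T=0.587, ωT=2.547169, cosh=6.424601, sinh=6.346298; start (x,ẋ)=(-0.117600, 0.417300) → end (x,ẋ)=(0.128175, 0.830399)
phase 2: p=0.2815, T=0.471, ωT=2.043810, cosh=3.924751, sinh=3.795217; start (x,ẋ)=(0.128175, 0.830399) → end (x,ẋ)=(0.406017, 0.734065)

x = 0.4060, ẋ = 0.7341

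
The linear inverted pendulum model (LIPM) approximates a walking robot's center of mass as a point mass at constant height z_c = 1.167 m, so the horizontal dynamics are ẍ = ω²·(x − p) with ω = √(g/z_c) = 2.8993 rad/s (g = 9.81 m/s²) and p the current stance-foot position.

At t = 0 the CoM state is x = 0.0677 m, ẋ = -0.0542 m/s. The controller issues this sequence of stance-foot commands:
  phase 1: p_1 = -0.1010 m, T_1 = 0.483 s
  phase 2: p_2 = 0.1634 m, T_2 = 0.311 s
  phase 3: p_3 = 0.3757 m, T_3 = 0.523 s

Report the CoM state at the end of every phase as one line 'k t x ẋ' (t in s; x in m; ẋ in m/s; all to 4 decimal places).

phase 1: p=-0.1010, T=0.483, ωT=1.400362, cosh=2.151588, sinh=1.905080; start (x,ẋ)=(0.067700, -0.054200) → end (x,ẋ)=(0.226359, 0.815181)
phase 2: p=0.1634, T=0.311, ωT=0.901682, cosh=1.434815, sinh=1.028929; start (x,ẋ)=(0.226359, 0.815181) → end (x,ẋ)=(0.543033, 1.357452)
phase 3: p=0.3757, T=0.523, ωT=1.516334, cosh=2.387504, sinh=2.167989; start (x,ẋ)=(0.543033, 1.357452) → end (x,ẋ)=(1.790261, 4.292721)

1 0.4830 0.2264 0.8152
2 0.7940 0.5430 1.3575
3 1.3170 1.7903 4.2927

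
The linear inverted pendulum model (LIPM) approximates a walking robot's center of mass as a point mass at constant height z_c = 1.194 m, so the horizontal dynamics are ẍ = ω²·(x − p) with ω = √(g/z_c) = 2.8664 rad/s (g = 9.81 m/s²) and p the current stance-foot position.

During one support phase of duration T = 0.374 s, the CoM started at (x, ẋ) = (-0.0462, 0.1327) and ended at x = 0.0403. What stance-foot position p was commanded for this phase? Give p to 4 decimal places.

p = -0.0886

ωT = 2.8664·0.374 = 1.072034; cosh(ωT) = 1.631813, sinh(ωT) = 1.289501
x(T) = p + (x₀−p)·cosh(ωT) + (ẋ₀/ω)·sinh(ωT) ⇒ p·(1 − cosh) = x(T) − x₀·cosh − (ẋ₀/ω)·sinh
numerator   = 0.0403 − (-0.0462)·1.631813 − (0.1327/2.8664)·1.289501 = 0.055992
denominator = 1 − 1.631813 = -0.631813
p = 0.055992 / -0.631813 = -0.0886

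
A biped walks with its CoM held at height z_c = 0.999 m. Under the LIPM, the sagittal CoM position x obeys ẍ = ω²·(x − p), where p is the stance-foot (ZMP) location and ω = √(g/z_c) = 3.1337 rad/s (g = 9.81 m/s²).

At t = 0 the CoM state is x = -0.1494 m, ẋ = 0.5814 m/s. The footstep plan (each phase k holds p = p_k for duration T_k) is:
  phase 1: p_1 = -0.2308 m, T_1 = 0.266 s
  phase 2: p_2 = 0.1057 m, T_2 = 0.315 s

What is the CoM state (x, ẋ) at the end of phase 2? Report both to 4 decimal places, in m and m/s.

phase 1: p=-0.2308, T=0.266, ωT=0.833564, cosh=1.368003, sinh=0.933505; start (x,ẋ)=(-0.149400, 0.581400) → end (x,ẋ)=(0.053750, 1.033478)
phase 2: p=0.1057, T=0.315, ωT=0.987116, cosh=1.528066, sinh=1.155416; start (x,ẋ)=(0.053750, 1.033478) → end (x,ẋ)=(0.407367, 1.391126)

x = 0.4074, ẋ = 1.3911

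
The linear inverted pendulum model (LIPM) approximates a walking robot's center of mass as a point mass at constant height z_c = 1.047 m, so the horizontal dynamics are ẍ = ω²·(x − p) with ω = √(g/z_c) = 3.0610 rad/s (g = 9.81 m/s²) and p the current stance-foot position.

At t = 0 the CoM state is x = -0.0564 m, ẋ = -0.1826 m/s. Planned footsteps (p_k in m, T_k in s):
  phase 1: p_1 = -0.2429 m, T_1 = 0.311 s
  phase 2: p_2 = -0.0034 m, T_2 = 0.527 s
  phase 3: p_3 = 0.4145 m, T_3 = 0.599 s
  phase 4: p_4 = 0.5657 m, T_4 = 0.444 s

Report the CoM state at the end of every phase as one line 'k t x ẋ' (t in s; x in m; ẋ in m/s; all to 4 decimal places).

1 0.3110 -0.0311 0.3576
2 0.8380 0.2059 0.7287
3 1.4370 0.4709 0.3911
4 1.8810 0.6012 0.2836

phase 1: p=-0.2429, T=0.311, ωT=0.951971, cosh=1.488395, sinh=1.102416; start (x,ẋ)=(-0.056400, -0.182600) → end (x,ẋ)=(-0.031077, 0.357562)
phase 2: p=-0.0034, T=0.527, ωT=1.613147, cosh=2.608920, sinh=2.409660; start (x,ẋ)=(-0.031077, 0.357562) → end (x,ẋ)=(0.205870, 0.728703)
phase 3: p=0.4145, T=0.599, ωT=1.833539, cosh=3.207917, sinh=3.048070; start (x,ẋ)=(0.205870, 0.728703) → end (x,ẋ)=(0.470856, 0.391067)
phase 4: p=0.5657, T=0.444, ωT=1.359084, cosh=2.074761, sinh=1.817865; start (x,ẋ)=(0.470856, 0.391067) → end (x,ẋ)=(0.601168, 0.283613)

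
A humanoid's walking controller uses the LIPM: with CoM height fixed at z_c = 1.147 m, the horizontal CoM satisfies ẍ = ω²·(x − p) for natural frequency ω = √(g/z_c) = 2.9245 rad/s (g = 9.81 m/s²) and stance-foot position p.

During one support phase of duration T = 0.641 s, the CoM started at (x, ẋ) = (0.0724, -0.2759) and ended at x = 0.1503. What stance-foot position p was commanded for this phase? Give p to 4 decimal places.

p = -0.0895

ωT = 2.9245·0.641 = 1.874605; cosh(ωT) = 3.335828, sinh(ωT) = 3.182413
x(T) = p + (x₀−p)·cosh(ωT) + (ẋ₀/ω)·sinh(ωT) ⇒ p·(1 − cosh) = x(T) − x₀·cosh − (ẋ₀/ω)·sinh
numerator   = 0.1503 − (0.0724)·3.335828 − (-0.2759/2.9245)·3.182413 = 0.209018
denominator = 1 − 3.335828 = -2.335828
p = 0.209018 / -2.335828 = -0.0895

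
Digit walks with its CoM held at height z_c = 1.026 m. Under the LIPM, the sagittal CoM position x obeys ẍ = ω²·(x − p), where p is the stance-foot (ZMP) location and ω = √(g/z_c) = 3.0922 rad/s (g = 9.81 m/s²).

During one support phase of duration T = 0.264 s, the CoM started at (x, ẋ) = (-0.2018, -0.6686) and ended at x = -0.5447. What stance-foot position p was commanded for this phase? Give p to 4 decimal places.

p = 0.2132

ωT = 3.0922·0.264 = 0.816341; cosh(ωT) = 1.352127, sinh(ωT) = 0.910080
x(T) = p + (x₀−p)·cosh(ωT) + (ẋ₀/ω)·sinh(ωT) ⇒ p·(1 − cosh) = x(T) − x₀·cosh − (ẋ₀/ω)·sinh
numerator   = -0.5447 − (-0.2018)·1.352127 − (-0.6686/3.0922)·0.910080 = -0.075062
denominator = 1 − 1.352127 = -0.352127
p = -0.075062 / -0.352127 = 0.2132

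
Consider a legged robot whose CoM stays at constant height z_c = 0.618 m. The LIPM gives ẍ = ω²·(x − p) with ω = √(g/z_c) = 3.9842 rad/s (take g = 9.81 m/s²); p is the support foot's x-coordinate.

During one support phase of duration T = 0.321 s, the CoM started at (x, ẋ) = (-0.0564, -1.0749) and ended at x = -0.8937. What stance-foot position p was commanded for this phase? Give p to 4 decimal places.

p = 0.3607

ωT = 3.9842·0.321 = 1.278928; cosh(ωT) = 1.935561, sinh(ωT) = 1.657226
x(T) = p + (x₀−p)·cosh(ωT) + (ẋ₀/ω)·sinh(ωT) ⇒ p·(1 − cosh) = x(T) − x₀·cosh − (ẋ₀/ω)·sinh
numerator   = -0.8937 − (-0.0564)·1.935561 − (-1.0749/3.9842)·1.657226 = -0.337430
denominator = 1 − 1.935561 = -0.935561
p = -0.337430 / -0.935561 = 0.3607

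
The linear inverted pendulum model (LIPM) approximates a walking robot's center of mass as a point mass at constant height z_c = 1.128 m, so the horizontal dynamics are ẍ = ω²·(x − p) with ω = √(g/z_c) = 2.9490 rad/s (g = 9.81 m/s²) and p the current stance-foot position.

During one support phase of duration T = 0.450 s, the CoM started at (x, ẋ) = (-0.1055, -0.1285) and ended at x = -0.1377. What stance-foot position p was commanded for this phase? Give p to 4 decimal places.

p = -0.1489

ωT = 2.9490·0.450 = 1.327050; cosh(ωT) = 2.017582, sinh(ωT) = 1.752324
x(T) = p + (x₀−p)·cosh(ωT) + (ẋ₀/ω)·sinh(ωT) ⇒ p·(1 − cosh) = x(T) − x₀·cosh − (ẋ₀/ω)·sinh
numerator   = -0.1377 − (-0.1055)·2.017582 − (-0.1285/2.9490)·1.752324 = 0.151511
denominator = 1 − 2.017582 = -1.017582
p = 0.151511 / -1.017582 = -0.1489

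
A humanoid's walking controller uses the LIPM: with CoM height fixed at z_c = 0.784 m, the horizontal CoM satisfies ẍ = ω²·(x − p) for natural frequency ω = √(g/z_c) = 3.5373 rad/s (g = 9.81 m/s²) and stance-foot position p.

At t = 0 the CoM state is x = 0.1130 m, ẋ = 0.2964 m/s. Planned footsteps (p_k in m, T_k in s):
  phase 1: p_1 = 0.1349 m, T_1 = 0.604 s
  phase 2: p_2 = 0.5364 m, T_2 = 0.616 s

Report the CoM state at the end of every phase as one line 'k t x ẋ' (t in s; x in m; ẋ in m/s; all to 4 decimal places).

phase 1: p=0.1349, T=0.604, ωT=2.136529, cosh=4.294026, sinh=4.175963; start (x,ẋ)=(0.113000, 0.296400) → end (x,ẋ)=(0.390776, 0.949251)
phase 2: p=0.5364, T=0.616, ωT=2.178977, cosh=4.475208, sinh=4.362051; start (x,ẋ)=(0.390776, 0.949251) → end (x,ẋ)=(1.055279, 2.001135)

1 0.6040 0.3908 0.9493
2 1.2200 1.0553 2.0011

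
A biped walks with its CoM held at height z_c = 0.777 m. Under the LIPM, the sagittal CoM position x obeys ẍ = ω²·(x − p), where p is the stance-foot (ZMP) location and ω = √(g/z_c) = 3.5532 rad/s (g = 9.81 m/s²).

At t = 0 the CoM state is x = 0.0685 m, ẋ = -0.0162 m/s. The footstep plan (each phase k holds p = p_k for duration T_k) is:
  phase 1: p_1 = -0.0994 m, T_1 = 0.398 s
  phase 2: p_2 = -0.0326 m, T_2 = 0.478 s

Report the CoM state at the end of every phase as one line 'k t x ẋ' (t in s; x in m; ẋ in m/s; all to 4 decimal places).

1 0.3980 0.2575 1.1191
2 0.8760 1.6185 5.8828

phase 1: p=-0.0994, T=0.398, ωT=1.414174, cosh=2.178106, sinh=1.934980; start (x,ẋ)=(0.068500, -0.016200) → end (x,ẋ)=(0.257482, 1.119089)
phase 2: p=-0.0326, T=0.478, ωT=1.698430, cosh=2.824164, sinh=2.641194; start (x,ẋ)=(0.257482, 1.119089) → end (x,ẋ)=(1.618490, 5.882821)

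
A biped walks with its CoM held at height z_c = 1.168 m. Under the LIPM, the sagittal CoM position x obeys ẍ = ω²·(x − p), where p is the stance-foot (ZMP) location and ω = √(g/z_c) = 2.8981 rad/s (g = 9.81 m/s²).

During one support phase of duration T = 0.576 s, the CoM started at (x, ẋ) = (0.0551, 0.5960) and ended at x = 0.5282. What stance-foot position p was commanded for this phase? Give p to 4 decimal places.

ωT = 2.8981·0.576 = 1.669306; cosh(ωT) = 2.748429, sinh(ωT) = 2.560051
x(T) = p + (x₀−p)·cosh(ωT) + (ẋ₀/ω)·sinh(ωT) ⇒ p·(1 − cosh) = x(T) − x₀·cosh − (ẋ₀/ω)·sinh
numerator   = 0.5282 − (0.0551)·2.748429 − (0.5960/2.8981)·2.560051 = -0.149718
denominator = 1 − 2.748429 = -1.748429
p = -0.149718 / -1.748429 = 0.0856

p = 0.0856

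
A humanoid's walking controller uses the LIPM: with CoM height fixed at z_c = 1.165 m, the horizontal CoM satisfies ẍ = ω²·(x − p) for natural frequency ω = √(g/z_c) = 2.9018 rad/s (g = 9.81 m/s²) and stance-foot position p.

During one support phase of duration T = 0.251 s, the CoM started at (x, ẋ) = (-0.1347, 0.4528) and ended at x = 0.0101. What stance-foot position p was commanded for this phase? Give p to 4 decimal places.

ωT = 2.9018·0.251 = 0.728352; cosh(ωT) = 1.277184, sinh(ωT) = 0.794480
x(T) = p + (x₀−p)·cosh(ωT) + (ẋ₀/ω)·sinh(ωT) ⇒ p·(1 − cosh) = x(T) − x₀·cosh − (ẋ₀/ω)·sinh
numerator   = 0.0101 − (-0.1347)·1.277184 − (0.4528/2.9018)·0.794480 = 0.058165
denominator = 1 − 1.277184 = -0.277184
p = 0.058165 / -0.277184 = -0.2098

p = -0.2098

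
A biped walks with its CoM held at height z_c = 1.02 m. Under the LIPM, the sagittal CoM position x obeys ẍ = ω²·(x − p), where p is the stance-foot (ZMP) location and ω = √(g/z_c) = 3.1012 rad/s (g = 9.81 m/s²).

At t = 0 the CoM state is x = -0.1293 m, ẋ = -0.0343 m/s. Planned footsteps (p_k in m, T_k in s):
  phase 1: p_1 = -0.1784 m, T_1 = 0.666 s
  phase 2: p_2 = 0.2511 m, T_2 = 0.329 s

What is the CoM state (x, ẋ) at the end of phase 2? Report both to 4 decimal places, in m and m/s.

phase 1: p=-0.1784, T=0.666, ωT=2.065399, cosh=4.007607, sinh=3.880839; start (x,ẋ)=(-0.129300, -0.034300) → end (x,ẋ)=(-0.024549, 0.453470)
phase 2: p=0.2511, T=0.329, ωT=1.020295, cosh=1.567251, sinh=1.206762; start (x,ẋ)=(-0.024549, 0.453470) → end (x,ẋ)=(-0.004454, -0.320892)

x = -0.0045, ẋ = -0.3209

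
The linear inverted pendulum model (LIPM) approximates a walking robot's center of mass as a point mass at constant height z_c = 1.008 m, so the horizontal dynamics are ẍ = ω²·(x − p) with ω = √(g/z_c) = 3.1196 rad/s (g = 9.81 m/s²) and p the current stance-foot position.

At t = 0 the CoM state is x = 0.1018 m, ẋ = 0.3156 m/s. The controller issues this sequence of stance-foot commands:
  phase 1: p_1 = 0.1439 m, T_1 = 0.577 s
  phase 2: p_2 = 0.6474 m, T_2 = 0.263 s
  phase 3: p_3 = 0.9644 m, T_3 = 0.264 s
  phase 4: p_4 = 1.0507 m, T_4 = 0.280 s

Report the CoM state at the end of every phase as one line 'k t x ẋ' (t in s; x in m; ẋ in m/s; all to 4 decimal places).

phase 1: p=0.1439, T=0.577, ωT=1.800009, cosh=3.107500, sinh=2.942203; start (x,ẋ)=(0.101800, 0.315600) → end (x,ẋ)=(0.310728, 0.594312)
phase 2: p=0.6474, T=0.263, ωT=0.820455, cosh=1.355882, sinh=0.915651; start (x,ẋ)=(0.310728, 0.594312) → end (x,ẋ)=(0.365352, -0.155875)
phase 3: p=0.9644, T=0.264, ωT=0.823574, cosh=1.358745, sinh=0.919885; start (x,ẋ)=(0.365352, -0.155875) → end (x,ẋ)=(0.104483, -1.930867)
phase 4: p=1.0507, T=0.280, ωT=0.873488, cosh=1.406372, sinh=0.988879; start (x,ẋ)=(0.104483, -1.930867) → end (x,ẋ)=(-0.892097, -5.634510)

1 0.5770 0.3107 0.5943
2 0.8400 0.3654 -0.1559
3 1.1040 0.1045 -1.9309
4 1.3840 -0.8921 -5.6345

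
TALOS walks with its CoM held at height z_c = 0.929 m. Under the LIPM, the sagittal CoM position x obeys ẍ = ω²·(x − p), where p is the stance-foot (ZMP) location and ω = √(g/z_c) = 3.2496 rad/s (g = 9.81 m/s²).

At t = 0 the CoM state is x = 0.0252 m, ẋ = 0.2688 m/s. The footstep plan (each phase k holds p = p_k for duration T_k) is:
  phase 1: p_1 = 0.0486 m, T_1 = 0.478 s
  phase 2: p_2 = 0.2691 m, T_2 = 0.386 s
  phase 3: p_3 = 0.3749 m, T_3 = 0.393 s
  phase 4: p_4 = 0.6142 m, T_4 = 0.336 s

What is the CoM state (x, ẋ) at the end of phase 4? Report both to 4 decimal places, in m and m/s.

phase 1: p=0.0486, T=0.478, ωT=1.553309, cosh=2.469316, sinh=2.257769; start (x,ẋ)=(0.025200, 0.268800) → end (x,ẋ)=(0.177576, 0.492070)
phase 2: p=0.2691, T=0.386, ωT=1.254346, cosh=1.895403, sinh=1.610141; start (x,ẋ)=(0.177576, 0.492070) → end (x,ẋ)=(0.339440, 0.453788)
phase 3: p=0.3749, T=0.393, ωT=1.277093, cosh=1.932523, sinh=1.653676; start (x,ẋ)=(0.339440, 0.453788) → end (x,ẋ)=(0.537299, 0.686402)
phase 4: p=0.6142, T=0.336, ωT=1.091866, cosh=1.657709, sinh=1.322119; start (x,ẋ)=(0.537299, 0.686402) → end (x,ẋ)=(0.765987, 0.807461)

x = 0.7660, ẋ = 0.8075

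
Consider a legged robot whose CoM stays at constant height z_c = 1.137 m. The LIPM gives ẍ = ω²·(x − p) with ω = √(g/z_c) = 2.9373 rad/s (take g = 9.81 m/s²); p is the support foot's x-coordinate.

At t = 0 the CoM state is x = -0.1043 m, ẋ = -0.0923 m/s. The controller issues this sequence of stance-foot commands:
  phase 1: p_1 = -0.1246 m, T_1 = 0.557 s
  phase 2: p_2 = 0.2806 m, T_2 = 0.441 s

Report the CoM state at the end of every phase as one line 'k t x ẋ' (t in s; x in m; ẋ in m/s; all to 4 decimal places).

phase 1: p=-0.1246, T=0.557, ωT=1.636076, cosh=2.664862, sinh=2.470119; start (x,ẋ)=(-0.104300, -0.092300) → end (x,ẋ)=(-0.148123, -0.098680)
phase 2: p=0.2806, T=0.441, ωT=1.295349, cosh=1.963037, sinh=1.689235; start (x,ẋ)=(-0.148123, -0.098680) → end (x,ẋ)=(-0.617750, -2.320946)

1 0.5570 -0.1481 -0.0987
2 0.9980 -0.6177 -2.3209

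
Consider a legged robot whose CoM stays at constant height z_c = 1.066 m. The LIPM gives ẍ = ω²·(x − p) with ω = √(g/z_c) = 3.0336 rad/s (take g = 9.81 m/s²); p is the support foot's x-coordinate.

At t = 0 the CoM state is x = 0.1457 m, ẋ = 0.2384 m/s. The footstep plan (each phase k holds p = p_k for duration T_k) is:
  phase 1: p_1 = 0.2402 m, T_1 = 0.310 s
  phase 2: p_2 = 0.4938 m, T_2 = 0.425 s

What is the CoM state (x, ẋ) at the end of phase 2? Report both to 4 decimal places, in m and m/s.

phase 1: p=0.2402, T=0.310, ωT=0.940416, cosh=1.475756, sinh=1.085291; start (x,ẋ)=(0.145700, 0.238400) → end (x,ẋ)=(0.186030, 0.040694)
phase 2: p=0.4938, T=0.425, ωT=1.289280, cosh=1.952820, sinh=1.677351; start (x,ẋ)=(0.186030, 0.040694) → end (x,ẋ)=(-0.084718, -1.486591)

x = -0.0847, ẋ = -1.4866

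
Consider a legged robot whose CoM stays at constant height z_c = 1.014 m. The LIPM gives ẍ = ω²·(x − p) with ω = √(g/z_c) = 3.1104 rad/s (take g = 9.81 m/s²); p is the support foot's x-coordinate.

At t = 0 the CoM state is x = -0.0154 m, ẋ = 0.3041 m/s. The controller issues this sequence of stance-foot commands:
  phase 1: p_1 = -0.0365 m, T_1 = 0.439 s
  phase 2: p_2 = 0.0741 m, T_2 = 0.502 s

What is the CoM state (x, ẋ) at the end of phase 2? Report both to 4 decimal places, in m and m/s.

phase 1: p=-0.0365, T=0.439, ωT=1.365466, cosh=2.086404, sinh=1.831142; start (x,ẋ)=(-0.015400, 0.304100) → end (x,ẋ)=(0.186552, 0.754652)
phase 2: p=0.0741, T=0.502, ωT=1.561421, cosh=2.487713, sinh=2.277875; start (x,ẋ)=(0.186552, 0.754652) → end (x,ẋ)=(0.906511, 2.674090)

x = 0.9065, ẋ = 2.6741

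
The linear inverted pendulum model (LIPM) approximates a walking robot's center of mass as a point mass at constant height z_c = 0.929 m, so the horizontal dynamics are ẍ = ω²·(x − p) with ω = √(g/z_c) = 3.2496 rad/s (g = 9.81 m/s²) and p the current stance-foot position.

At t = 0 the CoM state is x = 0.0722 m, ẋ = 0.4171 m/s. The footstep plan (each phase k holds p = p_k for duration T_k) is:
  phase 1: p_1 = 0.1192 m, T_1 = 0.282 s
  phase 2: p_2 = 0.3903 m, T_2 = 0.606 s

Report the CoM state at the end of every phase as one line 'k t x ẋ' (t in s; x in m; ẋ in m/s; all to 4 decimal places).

1 0.2820 0.1858 0.4444
2 0.8880 0.1240 -0.7107

phase 1: p=0.1192, T=0.282, ωT=0.916387, cosh=1.450101, sinh=1.050140; start (x,ẋ)=(0.072200, 0.417100) → end (x,ẋ)=(0.185835, 0.444448)
phase 2: p=0.3903, T=0.606, ωT=1.969258, cosh=3.652458, sinh=3.512897; start (x,ẋ)=(0.185835, 0.444448) → end (x,ẋ)=(0.123960, -0.710743)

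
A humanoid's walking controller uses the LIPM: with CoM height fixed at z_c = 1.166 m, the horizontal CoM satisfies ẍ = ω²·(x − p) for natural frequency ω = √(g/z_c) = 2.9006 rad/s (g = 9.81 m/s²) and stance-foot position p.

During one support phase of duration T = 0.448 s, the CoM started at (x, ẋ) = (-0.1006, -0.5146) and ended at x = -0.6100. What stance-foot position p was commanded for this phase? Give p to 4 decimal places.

p = 0.1141

ωT = 2.9006·0.448 = 1.299469; cosh(ωT) = 1.970012, sinh(ωT) = 1.697336
x(T) = p + (x₀−p)·cosh(ωT) + (ẋ₀/ω)·sinh(ωT) ⇒ p·(1 − cosh) = x(T) − x₀·cosh − (ẋ₀/ω)·sinh
numerator   = -0.6100 − (-0.1006)·1.970012 − (-0.5146/2.9006)·1.697336 = -0.110690
denominator = 1 − 1.970012 = -0.970012
p = -0.110690 / -0.970012 = 0.1141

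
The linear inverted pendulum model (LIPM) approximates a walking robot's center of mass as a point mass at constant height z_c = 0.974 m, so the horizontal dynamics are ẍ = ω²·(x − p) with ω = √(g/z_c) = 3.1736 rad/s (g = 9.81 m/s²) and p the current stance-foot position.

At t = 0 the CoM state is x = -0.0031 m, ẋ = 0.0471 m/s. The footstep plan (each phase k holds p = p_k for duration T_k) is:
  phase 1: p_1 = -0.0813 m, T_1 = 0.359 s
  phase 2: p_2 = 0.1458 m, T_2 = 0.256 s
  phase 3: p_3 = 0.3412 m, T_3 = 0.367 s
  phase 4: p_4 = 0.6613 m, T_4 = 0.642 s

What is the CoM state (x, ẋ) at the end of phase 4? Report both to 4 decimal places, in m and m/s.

x = -1.2328, ẋ = -5.8417

phase 1: p=-0.0813, T=0.359, ωT=1.139322, cosh=1.722343, sinh=1.402307; start (x,ẋ)=(-0.003100, 0.047100) → end (x,ẋ)=(0.074199, 0.429141)
phase 2: p=0.1458, T=0.256, ωT=0.812442, cosh=1.348588, sinh=0.904815; start (x,ẋ)=(0.074199, 0.429141) → end (x,ẋ)=(0.171591, 0.373131)
phase 3: p=0.3412, T=0.367, ωT=1.164711, cosh=1.758505, sinh=1.446492; start (x,ẋ)=(0.171591, 0.373131) → end (x,ẋ)=(0.213010, -0.122453)
phase 4: p=0.6613, T=0.642, ωT=2.037451, cosh=3.900696, sinh=3.770336; start (x,ẋ)=(0.213010, -0.122453) → end (x,ẋ)=(-1.232820, -5.841680)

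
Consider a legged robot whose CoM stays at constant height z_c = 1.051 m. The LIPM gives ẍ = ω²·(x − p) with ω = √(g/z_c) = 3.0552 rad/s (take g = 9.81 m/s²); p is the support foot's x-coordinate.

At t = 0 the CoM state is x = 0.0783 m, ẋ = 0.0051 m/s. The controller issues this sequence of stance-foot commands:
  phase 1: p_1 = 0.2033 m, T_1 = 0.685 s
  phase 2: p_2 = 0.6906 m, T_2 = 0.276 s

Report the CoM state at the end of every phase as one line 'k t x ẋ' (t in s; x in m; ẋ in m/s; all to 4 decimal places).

phase 1: p=0.2033, T=0.685, ωT=2.092812, cosh=4.115511, sinh=3.992171; start (x,ẋ)=(0.078300, 0.005100) → end (x,ẋ)=(-0.304475, -1.503621)
phase 2: p=0.6906, T=0.276, ωT=0.843235, cosh=1.377095, sinh=0.946778; start (x,ẋ)=(-0.304475, -1.503621) → end (x,ẋ)=(-1.145670, -4.948979)

1 0.6850 -0.3045 -1.5036
2 0.9610 -1.1457 -4.9490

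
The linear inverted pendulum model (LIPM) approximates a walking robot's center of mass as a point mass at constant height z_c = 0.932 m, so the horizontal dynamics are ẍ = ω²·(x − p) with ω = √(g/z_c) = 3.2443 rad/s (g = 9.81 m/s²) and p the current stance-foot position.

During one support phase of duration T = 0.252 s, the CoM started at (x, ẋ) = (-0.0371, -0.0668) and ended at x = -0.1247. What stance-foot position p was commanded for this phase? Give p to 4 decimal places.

ωT = 3.2443·0.252 = 0.817564; cosh(ωT) = 1.353240, sinh(ωT) = 0.911734
x(T) = p + (x₀−p)·cosh(ωT) + (ẋ₀/ω)·sinh(ωT) ⇒ p·(1 − cosh) = x(T) − x₀·cosh − (ẋ₀/ω)·sinh
numerator   = -0.1247 − (-0.0371)·1.353240 − (-0.0668/3.2443)·0.911734 = -0.055722
denominator = 1 − 1.353240 = -0.353240
p = -0.055722 / -0.353240 = 0.1577

p = 0.1577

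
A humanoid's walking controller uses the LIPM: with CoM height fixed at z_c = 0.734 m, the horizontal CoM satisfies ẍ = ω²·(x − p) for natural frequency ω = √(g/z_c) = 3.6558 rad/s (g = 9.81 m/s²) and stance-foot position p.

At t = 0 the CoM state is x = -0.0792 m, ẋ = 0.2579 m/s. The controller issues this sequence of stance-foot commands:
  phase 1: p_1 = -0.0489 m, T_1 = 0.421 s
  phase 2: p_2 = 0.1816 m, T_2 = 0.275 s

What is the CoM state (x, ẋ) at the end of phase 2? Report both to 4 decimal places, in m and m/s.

phase 1: p=-0.0489, T=0.421, ωT=1.539092, cosh=2.437466, sinh=2.222890; start (x,ẋ)=(-0.079200, 0.257900) → end (x,ẋ)=(0.034060, 0.382391)
phase 2: p=0.1816, T=0.275, ωT=1.005345, cosh=1.549384, sinh=1.183466; start (x,ẋ)=(0.034060, 0.382391) → end (x,ẋ)=(0.076792, -0.045865)

x = 0.0768, ẋ = -0.0459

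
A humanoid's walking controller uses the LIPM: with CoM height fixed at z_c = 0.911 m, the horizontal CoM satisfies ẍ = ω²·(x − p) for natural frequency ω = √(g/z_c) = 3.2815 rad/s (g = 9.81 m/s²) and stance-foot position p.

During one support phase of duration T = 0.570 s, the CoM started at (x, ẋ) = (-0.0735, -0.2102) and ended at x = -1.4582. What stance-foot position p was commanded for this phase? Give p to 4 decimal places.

ωT = 3.2815·0.570 = 1.870455; cosh(ωT) = 3.322651, sinh(ωT) = 3.168598
x(T) = p + (x₀−p)·cosh(ωT) + (ẋ₀/ω)·sinh(ωT) ⇒ p·(1 − cosh) = x(T) − x₀·cosh − (ẋ₀/ω)·sinh
numerator   = -1.4582 − (-0.0735)·3.322651 − (-0.2102/3.2815)·3.168598 = -1.011017
denominator = 1 − 3.322651 = -2.322651
p = -1.011017 / -2.322651 = 0.4353

p = 0.4353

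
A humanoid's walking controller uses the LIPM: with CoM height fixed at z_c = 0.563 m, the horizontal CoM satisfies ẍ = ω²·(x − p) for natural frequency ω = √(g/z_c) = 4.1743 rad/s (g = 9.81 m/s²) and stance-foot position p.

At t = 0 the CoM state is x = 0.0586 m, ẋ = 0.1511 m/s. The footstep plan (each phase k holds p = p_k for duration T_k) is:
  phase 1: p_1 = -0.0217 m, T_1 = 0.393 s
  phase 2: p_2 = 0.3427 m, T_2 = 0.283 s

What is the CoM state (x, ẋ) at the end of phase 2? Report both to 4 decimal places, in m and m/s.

x = 0.6734, ẋ = 1.8362

phase 1: p=-0.0217, T=0.393, ωT=1.640500, cosh=2.675815, sinh=2.481932; start (x,ẋ)=(0.058600, 0.151100) → end (x,ẋ)=(0.283008, 1.236250)
phase 2: p=0.3427, T=0.283, ωT=1.181327, cosh=1.782783, sinh=1.475912; start (x,ẋ)=(0.283008, 1.236250) → end (x,ẋ)=(0.673385, 1.836211)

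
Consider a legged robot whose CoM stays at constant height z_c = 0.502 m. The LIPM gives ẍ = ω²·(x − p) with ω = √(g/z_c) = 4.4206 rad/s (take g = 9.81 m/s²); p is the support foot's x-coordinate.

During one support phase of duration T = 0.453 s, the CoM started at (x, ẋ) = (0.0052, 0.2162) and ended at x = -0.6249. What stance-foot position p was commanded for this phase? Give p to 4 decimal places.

ωT = 4.4206·0.453 = 2.002532; cosh(ωT) = 3.771390, sinh(ωT) = 3.636397
x(T) = p + (x₀−p)·cosh(ωT) + (ẋ₀/ω)·sinh(ωT) ⇒ p·(1 − cosh) = x(T) − x₀·cosh − (ẋ₀/ω)·sinh
numerator   = -0.6249 − (0.0052)·3.771390 − (0.2162/4.4206)·3.636397 = -0.822358
denominator = 1 − 3.771390 = -2.771390
p = -0.822358 / -2.771390 = 0.2967

p = 0.2967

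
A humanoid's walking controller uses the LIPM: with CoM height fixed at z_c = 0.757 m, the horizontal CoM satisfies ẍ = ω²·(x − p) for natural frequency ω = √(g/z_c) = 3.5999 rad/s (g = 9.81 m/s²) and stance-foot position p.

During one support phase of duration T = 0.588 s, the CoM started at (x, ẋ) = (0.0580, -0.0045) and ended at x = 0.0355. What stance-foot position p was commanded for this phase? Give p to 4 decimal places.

ωT = 3.5999·0.588 = 2.116741; cosh(ωT) = 4.212228, sinh(ωT) = 4.091804
x(T) = p + (x₀−p)·cosh(ωT) + (ẋ₀/ω)·sinh(ωT) ⇒ p·(1 − cosh) = x(T) − x₀·cosh − (ẋ₀/ω)·sinh
numerator   = 0.0355 − (0.0580)·4.212228 − (-0.0045/3.5999)·4.091804 = -0.203694
denominator = 1 − 4.212228 = -3.212228
p = -0.203694 / -3.212228 = 0.0634

p = 0.0634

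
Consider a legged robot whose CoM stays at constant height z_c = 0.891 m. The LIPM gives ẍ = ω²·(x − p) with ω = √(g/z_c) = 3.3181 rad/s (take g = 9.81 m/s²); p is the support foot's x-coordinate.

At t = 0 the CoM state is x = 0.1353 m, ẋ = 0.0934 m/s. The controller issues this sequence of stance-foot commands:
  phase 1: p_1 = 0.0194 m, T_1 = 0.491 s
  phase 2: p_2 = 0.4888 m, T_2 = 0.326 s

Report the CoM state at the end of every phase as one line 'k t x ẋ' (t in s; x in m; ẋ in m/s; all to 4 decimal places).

1 0.4910 0.3953 1.1902
2 0.8170 0.8033 1.5522

phase 1: p=0.0194, T=0.491, ωT=1.629187, cosh=2.647908, sinh=2.451819; start (x,ẋ)=(0.135300, 0.093400) → end (x,ẋ)=(0.395308, 1.190205)
phase 2: p=0.4888, T=0.326, ωT=1.081701, cosh=1.644355, sinh=1.305337; start (x,ẋ)=(0.395308, 1.190205) → end (x,ẋ)=(0.803291, 1.552184)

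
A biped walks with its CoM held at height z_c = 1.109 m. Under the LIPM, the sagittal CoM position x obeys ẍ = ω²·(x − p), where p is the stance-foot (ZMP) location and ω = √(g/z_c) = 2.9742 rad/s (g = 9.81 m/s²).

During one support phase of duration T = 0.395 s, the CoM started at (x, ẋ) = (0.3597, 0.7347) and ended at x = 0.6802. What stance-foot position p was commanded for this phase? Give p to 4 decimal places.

p = 0.4130

ωT = 2.9742·0.395 = 1.174809; cosh(ωT) = 1.773201, sinh(ωT) = 1.464323
x(T) = p + (x₀−p)·cosh(ωT) + (ẋ₀/ω)·sinh(ωT) ⇒ p·(1 − cosh) = x(T) − x₀·cosh − (ẋ₀/ω)·sinh
numerator   = 0.6802 − (0.3597)·1.773201 − (0.7347/2.9742)·1.464323 = -0.319344
denominator = 1 − 1.773201 = -0.773201
p = -0.319344 / -0.773201 = 0.4130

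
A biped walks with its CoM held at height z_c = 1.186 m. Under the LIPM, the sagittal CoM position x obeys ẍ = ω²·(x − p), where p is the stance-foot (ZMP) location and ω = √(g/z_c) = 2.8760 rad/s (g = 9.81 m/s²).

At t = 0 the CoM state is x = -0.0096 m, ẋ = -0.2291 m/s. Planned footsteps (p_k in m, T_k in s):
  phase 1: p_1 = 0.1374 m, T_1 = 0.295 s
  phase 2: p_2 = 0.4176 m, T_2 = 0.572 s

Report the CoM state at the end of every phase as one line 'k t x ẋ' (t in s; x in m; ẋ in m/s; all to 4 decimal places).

phase 1: p=0.1374, T=0.295, ωT=0.848420, cosh=1.382022, sinh=0.953931; start (x,ẋ)=(-0.009600, -0.229100) → end (x,ẋ)=(-0.141747, -0.719917)
phase 2: p=0.4176, T=0.572, ωT=1.645072, cosh=2.687191, sinh=2.494192; start (x,ẋ)=(-0.141747, -0.719917) → end (x,ẋ)=(-1.709814, -5.946913)

1 0.2950 -0.1417 -0.7199
2 0.8670 -1.7098 -5.9469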